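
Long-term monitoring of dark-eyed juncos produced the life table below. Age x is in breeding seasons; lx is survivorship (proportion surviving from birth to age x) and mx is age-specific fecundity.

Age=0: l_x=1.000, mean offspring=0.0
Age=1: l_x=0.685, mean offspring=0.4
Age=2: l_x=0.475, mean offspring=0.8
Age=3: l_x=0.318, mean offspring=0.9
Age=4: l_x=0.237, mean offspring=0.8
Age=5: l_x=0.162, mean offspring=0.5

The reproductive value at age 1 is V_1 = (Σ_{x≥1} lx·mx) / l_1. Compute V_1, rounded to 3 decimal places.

1.768

lx·mx for x ≥ 1: 0.274, 0.38, 0.2862, 0.1896, 0.081 → sum = 1.2108
V_1 = 1.2108 / l_1 = 1.2108 / 0.685 = 1.767591… → 1.768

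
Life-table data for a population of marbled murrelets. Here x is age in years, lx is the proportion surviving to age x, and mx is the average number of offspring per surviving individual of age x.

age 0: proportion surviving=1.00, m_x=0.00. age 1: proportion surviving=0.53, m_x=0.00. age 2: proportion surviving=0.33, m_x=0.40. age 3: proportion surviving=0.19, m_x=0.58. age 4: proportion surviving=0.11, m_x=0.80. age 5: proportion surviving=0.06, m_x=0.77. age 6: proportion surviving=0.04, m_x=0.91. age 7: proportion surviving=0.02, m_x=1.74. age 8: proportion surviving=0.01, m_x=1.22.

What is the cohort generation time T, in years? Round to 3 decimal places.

lx·mx: 0, 0, 0.132, 0.1102, 0.088, 0.0462, 0.0364, 0.0348, 0.0122 → R0 = 0.4598
x·lx·mx: 0, 0, 0.264, 0.3306, 0.352, 0.231, 0.2184, 0.2436, 0.0976 → Σ = 1.7372
T = 1.7372 / 0.4598 = 3.778164… → 3.778

3.778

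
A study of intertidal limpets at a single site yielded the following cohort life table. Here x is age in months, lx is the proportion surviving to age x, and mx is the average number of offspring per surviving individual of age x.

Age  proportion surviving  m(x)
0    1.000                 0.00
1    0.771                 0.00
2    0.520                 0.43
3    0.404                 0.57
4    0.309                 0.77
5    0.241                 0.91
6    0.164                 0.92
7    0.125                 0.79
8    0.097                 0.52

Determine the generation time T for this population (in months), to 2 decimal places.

lx·mx: 0, 0, 0.2236, 0.23028, 0.23793, 0.21931, 0.15088, 0.09875, 0.05044 → R0 = 1.21119
x·lx·mx: 0, 0, 0.4472, 0.69084, 0.95172, 1.09655, 0.90528, 0.69125, 0.40352 → Σ = 5.18636
T = 5.18636 / 1.21119 = 4.282037… → 4.28

4.28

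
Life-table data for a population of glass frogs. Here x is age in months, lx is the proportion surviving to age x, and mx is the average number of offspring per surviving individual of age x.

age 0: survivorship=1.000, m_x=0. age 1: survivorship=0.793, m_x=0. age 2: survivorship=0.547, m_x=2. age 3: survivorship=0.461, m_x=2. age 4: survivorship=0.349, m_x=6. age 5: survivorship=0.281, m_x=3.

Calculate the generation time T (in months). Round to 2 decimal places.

lx·mx: 0, 0, 1.094, 0.922, 2.094, 0.843 → R0 = 4.953
x·lx·mx: 0, 0, 2.188, 2.766, 8.376, 4.215 → Σ = 17.545
T = 17.545 / 4.953 = 3.542298… → 3.54

3.54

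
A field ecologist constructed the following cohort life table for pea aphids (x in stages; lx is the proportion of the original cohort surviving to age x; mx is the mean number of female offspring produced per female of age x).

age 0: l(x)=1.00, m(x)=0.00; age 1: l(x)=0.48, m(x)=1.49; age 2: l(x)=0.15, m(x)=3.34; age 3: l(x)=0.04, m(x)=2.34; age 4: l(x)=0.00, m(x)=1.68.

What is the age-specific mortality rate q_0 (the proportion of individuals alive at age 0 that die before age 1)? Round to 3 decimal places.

q_0 = (l_0 − l_1) / l_0 = (1 − 0.48) / 1
     = 0.52 / 1 = 0.52 → 0.520

0.520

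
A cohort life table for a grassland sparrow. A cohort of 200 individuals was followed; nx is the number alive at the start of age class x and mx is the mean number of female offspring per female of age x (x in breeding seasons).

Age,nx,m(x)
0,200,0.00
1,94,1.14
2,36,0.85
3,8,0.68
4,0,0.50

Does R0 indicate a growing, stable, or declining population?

declining

lx = nx/n0 = nx/200: 1, 0.47, 0.18, 0.04, 0
R0 = Σ lx·mx = 0 + 0.5358 + 0.153 + 0.0272 + 0 = 0.716
R0 < 1, so the population is declining.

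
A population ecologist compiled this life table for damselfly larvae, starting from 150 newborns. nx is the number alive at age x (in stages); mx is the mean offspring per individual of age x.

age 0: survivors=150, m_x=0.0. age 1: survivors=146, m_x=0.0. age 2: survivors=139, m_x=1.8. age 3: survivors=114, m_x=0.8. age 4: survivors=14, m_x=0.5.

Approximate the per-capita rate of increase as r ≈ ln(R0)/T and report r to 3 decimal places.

lx = nx/n0 = nx/150: 1, 0.97333…, 0.92667…, 0.76, 0.09333…
R0 = Σ lx·mx = 0 + 0 + 1.668… + 0.608 + 0.04667… = 2.322667…
Σ x·lx·mx = 5.346667…; T = 5.346667…/2.322667… = 2.30195…
r ≈ ln(R0)/T = ln(2.322667…)/2.30195… = 0.36609… → 0.366

0.366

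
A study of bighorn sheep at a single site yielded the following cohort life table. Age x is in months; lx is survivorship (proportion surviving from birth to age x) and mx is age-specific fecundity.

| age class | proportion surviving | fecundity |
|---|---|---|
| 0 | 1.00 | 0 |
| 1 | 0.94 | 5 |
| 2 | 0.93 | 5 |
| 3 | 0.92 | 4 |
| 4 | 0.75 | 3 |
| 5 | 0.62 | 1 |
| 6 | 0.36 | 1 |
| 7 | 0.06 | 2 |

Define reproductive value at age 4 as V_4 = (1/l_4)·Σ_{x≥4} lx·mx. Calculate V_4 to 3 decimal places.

4.467

lx·mx for x ≥ 4: 2.25, 0.62, 0.36, 0.12 → sum = 3.35
V_4 = 3.35 / l_4 = 3.35 / 0.75 = 4.466667… → 4.467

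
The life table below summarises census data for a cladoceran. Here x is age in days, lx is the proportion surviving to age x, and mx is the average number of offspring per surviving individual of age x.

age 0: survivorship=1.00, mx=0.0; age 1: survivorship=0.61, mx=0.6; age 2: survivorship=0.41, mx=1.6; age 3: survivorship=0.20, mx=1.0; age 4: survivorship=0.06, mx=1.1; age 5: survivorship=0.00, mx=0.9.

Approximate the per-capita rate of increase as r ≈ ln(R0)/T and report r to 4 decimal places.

0.1282

R0 = Σ lx·mx = 0 + 0.366 + 0.656 + 0.2 + 0.066 + 0 = 1.288
Σ x·lx·mx = 2.542; T = 2.542/1.288 = 1.9736…
r ≈ ln(R0)/T = ln(1.288)/1.9736… = 0.128238… → 0.1282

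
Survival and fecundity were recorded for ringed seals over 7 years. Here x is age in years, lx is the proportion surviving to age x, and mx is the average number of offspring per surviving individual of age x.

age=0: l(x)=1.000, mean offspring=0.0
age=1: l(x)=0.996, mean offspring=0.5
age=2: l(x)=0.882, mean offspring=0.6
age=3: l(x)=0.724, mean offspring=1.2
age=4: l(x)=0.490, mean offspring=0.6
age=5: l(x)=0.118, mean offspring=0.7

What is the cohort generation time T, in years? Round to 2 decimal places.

2.53

lx·mx: 0, 0.498, 0.5292, 0.8688, 0.294, 0.0826 → R0 = 2.2726
x·lx·mx: 0, 0.498, 1.0584, 2.6064, 1.176, 0.413 → Σ = 5.7518
T = 5.7518 / 2.2726 = 2.530934… → 2.53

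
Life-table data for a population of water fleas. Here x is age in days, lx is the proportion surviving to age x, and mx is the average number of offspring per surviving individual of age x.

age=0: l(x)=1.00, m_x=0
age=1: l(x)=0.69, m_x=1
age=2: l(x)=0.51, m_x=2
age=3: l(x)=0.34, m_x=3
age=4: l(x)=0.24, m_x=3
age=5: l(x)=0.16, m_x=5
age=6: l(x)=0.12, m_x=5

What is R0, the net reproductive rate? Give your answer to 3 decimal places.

lx·mx by age: 0, 0.69, 1.02, 1.02, 0.72, 0.8, 0.6
R0 = Σ lx·mx = 4.85 → 4.850

4.850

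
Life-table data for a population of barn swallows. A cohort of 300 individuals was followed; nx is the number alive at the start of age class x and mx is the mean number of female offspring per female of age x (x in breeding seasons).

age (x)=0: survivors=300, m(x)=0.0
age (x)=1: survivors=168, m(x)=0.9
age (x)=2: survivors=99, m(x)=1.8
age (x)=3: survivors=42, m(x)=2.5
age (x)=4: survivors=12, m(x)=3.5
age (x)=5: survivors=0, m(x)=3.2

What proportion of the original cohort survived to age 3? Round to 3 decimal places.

l_3 = n_3/n_0 = 42/300 = 0.14 → 0.140

0.140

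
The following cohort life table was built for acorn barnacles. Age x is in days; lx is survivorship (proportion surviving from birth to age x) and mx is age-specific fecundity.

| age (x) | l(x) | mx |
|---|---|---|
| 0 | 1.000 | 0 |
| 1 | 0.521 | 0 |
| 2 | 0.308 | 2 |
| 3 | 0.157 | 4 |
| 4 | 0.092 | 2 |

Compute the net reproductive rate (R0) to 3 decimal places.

lx·mx by age: 0, 0, 0.616, 0.628, 0.184
R0 = Σ lx·mx = 1.428 → 1.428

1.428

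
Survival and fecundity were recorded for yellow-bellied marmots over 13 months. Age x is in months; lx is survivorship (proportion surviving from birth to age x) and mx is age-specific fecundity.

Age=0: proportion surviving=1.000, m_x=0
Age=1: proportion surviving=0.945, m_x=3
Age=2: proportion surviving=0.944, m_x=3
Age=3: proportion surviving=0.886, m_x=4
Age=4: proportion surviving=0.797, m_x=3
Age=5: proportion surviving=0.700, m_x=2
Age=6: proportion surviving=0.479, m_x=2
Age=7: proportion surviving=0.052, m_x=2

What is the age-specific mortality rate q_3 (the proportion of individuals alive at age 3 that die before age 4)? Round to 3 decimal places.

q_3 = (l_3 − l_4) / l_3 = (0.886 − 0.797) / 0.886
     = 0.089 / 0.886 = 0.100451… → 0.100

0.100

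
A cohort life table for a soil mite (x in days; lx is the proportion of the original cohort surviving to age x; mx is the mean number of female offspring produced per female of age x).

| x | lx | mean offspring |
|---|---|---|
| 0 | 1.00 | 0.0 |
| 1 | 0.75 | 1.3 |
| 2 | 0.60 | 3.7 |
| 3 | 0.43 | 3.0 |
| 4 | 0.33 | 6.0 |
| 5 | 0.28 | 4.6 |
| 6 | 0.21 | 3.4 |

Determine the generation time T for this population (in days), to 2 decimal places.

lx·mx: 0, 0.975, 2.22, 1.29, 1.98, 1.288, 0.714 → R0 = 8.467
x·lx·mx: 0, 0.975, 4.44, 3.87, 7.92, 6.44, 4.284 → Σ = 27.929
T = 27.929 / 8.467 = 3.298571… → 3.30

3.30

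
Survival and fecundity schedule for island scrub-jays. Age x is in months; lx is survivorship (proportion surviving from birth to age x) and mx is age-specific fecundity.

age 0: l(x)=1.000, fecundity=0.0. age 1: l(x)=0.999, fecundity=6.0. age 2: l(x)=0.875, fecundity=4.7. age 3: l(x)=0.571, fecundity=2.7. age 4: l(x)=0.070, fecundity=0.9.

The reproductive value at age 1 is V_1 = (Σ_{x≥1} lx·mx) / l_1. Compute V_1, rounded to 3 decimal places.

lx·mx for x ≥ 1: 5.994, 4.1125, 1.5417, 0.063 → sum = 11.7112
V_1 = 11.7112 / l_1 = 11.7112 / 0.999 = 11.722923… → 11.723

11.723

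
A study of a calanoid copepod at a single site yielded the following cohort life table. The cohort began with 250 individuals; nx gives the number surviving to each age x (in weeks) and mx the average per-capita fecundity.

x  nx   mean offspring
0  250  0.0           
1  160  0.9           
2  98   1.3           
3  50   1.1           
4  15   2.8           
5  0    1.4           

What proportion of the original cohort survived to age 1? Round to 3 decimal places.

l_1 = n_1/n_0 = 160/250 = 0.64 → 0.640

0.640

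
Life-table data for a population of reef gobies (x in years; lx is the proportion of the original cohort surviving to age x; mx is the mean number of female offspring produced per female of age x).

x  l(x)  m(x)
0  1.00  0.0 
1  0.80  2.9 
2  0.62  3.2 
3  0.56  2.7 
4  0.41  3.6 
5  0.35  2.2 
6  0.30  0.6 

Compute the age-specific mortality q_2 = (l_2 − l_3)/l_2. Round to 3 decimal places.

0.097

q_2 = (l_2 − l_3) / l_2 = (0.62 − 0.56) / 0.62
     = 0.06 / 0.62 = 0.096774… → 0.097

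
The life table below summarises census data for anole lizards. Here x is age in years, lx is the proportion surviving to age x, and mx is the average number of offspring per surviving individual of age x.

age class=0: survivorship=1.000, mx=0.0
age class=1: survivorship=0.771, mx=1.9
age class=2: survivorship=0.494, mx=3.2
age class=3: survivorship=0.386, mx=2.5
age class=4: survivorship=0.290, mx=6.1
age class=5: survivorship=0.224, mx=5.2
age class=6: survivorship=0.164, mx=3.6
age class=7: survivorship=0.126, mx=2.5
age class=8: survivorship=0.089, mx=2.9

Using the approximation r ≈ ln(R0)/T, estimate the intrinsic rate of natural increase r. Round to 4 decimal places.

R0 = Σ lx·mx = 0 + 1.4649 + 1.5808 + 0.965 + 1.769 + 1.1648 + 0.5904 + 0.315 + 0.2581 = 8.108
Σ x·lx·mx = 28.2337; T = 28.2337/8.108 = 3.4822…
r ≈ ln(R0)/T = ln(8.108)/3.4822… = 0.601014… → 0.6010

0.6010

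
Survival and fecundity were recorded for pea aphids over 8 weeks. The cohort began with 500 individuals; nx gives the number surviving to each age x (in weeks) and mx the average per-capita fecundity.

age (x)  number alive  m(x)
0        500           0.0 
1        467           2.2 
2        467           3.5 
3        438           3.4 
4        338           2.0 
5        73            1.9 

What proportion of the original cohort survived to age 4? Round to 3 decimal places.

l_4 = n_4/n_0 = 338/500 = 0.676 → 0.676

0.676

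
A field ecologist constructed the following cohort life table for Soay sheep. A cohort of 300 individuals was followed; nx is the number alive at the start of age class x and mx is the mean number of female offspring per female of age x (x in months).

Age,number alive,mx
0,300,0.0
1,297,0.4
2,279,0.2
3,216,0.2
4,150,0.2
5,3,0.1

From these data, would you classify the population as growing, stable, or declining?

lx = nx/n0 = nx/300: 1, 0.99, 0.93, 0.72, 0.5, 0.01
R0 = Σ lx·mx = 0 + 0.396 + 0.186 + 0.144 + 0.1 + 0.001 = 0.827
R0 < 1, so the population is declining.

declining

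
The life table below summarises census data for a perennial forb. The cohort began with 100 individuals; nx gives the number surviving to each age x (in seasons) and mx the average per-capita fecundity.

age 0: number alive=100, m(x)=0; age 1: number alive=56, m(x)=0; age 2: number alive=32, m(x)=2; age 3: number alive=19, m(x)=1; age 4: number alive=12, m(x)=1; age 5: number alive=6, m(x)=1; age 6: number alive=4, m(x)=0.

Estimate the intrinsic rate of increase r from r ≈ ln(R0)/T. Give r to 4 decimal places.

lx = nx/n0 = nx/100: 1, 0.56, 0.32, 0.19, 0.12, 0.06, 0.04
R0 = Σ lx·mx = 0 + 0 + 0.64 + 0.19 + 0.12 + 0.06 + 0 = 1.01
Σ x·lx·mx = 2.63; T = 2.63/1.01 = 2.60396…
r ≈ ln(R0)/T = ln(1.01)/2.60396… = 0.003821… → 0.0038

0.0038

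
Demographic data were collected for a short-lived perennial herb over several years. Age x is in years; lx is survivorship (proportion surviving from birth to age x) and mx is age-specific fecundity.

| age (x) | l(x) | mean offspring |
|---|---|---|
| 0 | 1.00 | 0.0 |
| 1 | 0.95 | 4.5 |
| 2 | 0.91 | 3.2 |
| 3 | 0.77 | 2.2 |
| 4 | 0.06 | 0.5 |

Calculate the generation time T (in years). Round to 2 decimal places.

1.72

lx·mx: 0, 4.275, 2.912, 1.694, 0.03 → R0 = 8.911
x·lx·mx: 0, 4.275, 5.824, 5.082, 0.12 → Σ = 15.301
T = 15.301 / 8.911 = 1.717091… → 1.72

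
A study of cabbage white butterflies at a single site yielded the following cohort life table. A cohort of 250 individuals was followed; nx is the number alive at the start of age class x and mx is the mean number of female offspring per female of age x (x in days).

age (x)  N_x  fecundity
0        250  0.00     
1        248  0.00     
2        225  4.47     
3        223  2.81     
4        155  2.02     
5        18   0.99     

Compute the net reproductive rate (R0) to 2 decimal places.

7.85

lx = nx/n0 = nx/250: 1, 0.992, 0.9, 0.892, 0.62, 0.072
lx·mx by age: 0, 0, 4.023, 2.50652, 1.2524, 0.07128
R0 = Σ lx·mx = 7.8532 → 7.85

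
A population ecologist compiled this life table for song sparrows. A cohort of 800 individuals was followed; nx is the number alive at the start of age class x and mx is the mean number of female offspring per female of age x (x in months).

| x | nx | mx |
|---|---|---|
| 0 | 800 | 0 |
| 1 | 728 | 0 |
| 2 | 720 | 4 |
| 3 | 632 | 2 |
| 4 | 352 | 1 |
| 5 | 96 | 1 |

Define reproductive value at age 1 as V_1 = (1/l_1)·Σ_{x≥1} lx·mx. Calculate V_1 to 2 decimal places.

6.31

lx = nx/n0 = nx/800: 1, 0.91, 0.9, 0.79, 0.44, 0.12
lx·mx for x ≥ 1: 0, 3.6, 1.58, 0.44, 0.12 → sum = 5.74
V_1 = 5.74 / l_1 = 5.74 / 0.91 = 6.307692… → 6.31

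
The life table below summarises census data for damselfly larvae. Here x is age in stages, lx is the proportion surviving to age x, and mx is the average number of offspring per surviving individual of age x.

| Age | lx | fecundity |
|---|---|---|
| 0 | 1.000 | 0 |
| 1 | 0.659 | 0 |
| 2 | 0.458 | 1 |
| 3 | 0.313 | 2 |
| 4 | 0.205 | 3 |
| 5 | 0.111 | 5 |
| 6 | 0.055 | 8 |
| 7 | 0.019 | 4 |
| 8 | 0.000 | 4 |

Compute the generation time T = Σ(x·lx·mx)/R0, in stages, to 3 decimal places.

4.044

lx·mx: 0, 0, 0.458, 0.626, 0.615, 0.555, 0.44, 0.076, 0 → R0 = 2.77
x·lx·mx: 0, 0, 0.916, 1.878, 2.46, 2.775, 2.64, 0.532, 0 → Σ = 11.201
T = 11.201 / 2.77 = 4.043682… → 4.044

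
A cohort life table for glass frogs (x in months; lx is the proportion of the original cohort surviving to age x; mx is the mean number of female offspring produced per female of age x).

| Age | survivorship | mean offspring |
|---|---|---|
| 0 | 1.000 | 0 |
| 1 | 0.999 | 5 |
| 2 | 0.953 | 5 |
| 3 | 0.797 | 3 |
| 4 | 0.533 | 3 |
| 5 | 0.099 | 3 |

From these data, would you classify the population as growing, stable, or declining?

R0 = Σ lx·mx = 0 + 4.995 + 4.765 + 2.391 + 1.599 + 0.297 = 14.047
R0 > 1, so the population is growing.

growing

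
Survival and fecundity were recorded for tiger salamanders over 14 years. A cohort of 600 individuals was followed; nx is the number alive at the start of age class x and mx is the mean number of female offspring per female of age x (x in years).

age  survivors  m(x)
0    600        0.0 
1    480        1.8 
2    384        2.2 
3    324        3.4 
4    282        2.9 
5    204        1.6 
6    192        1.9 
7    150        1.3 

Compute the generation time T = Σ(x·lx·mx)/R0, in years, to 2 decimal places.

3.17

lx = nx/n0 = nx/600: 1, 0.8, 0.64, 0.54, 0.47, 0.34, 0.32, 0.25
lx·mx: 0, 1.44, 1.408, 1.836, 1.363, 0.544, 0.608, 0.325 → R0 = 7.524
x·lx·mx: 0, 1.44, 2.816, 5.508, 5.452, 2.72, 3.648, 2.275 → Σ = 23.859
T = 23.859 / 7.524 = 3.171053… → 3.17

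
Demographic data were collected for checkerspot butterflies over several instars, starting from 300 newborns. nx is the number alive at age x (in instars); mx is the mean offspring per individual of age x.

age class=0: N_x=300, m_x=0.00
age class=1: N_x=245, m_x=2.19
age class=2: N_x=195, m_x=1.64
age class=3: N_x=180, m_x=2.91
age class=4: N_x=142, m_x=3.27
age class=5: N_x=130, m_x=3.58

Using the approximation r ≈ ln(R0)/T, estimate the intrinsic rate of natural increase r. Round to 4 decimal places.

lx = nx/n0 = nx/300: 1, 0.81667…, 0.65, 0.6, 0.47333…, 0.43333…
R0 = Σ lx·mx = 0 + 1.7885… + 1.066 + 1.746 + 1.5478… + 1.55133… = 7.699633…
Σ x·lx·mx = 23.106367…; T = 23.106367…/7.699633… = 3.00097…
r ≈ ln(R0)/T = ln(7.699633…)/3.00097… = 0.680171… → 0.6802

0.6802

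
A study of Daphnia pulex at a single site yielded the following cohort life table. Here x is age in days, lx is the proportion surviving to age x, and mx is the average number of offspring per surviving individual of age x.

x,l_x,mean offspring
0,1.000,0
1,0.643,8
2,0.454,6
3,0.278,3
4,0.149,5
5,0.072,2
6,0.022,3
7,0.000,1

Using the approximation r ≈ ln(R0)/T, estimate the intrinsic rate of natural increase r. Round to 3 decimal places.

R0 = Σ lx·mx = 0 + 5.144 + 2.724 + 0.834 + 0.745 + 0.144 + 0.066 + 0 = 9.657
Σ x·lx·mx = 17.19; T = 17.19/9.657 = 1.78006…
r ≈ ln(R0)/T = ln(9.657)/1.78006… = 1.27394… → 1.274

1.274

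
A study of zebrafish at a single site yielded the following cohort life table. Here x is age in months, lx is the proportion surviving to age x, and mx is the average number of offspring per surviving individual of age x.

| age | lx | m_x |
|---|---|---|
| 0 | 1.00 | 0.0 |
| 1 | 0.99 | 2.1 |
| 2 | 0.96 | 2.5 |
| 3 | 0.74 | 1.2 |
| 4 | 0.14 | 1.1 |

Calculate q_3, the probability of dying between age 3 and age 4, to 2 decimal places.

q_3 = (l_3 − l_4) / l_3 = (0.74 − 0.14) / 0.74
     = 0.6 / 0.74 = 0.810811… → 0.81

0.81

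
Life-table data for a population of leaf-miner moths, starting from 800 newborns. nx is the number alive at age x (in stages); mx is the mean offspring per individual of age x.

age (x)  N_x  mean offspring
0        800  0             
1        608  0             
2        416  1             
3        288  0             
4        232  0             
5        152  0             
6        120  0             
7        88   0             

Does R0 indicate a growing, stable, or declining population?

declining

lx = nx/n0 = nx/800: 1, 0.76, 0.52, 0.36, 0.29, 0.19, 0.15, 0.11
R0 = Σ lx·mx = 0 + 0 + 0.52 + 0 + 0 + 0 + 0 + 0 = 0.52
R0 < 1, so the population is declining.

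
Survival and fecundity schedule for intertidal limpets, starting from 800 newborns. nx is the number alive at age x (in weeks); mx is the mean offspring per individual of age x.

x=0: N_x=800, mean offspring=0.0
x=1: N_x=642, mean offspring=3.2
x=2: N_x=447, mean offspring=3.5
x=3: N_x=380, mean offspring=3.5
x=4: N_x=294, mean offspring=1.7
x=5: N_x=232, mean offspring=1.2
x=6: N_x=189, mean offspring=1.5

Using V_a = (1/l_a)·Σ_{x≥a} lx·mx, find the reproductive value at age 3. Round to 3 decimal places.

6.294

lx = nx/n0 = nx/800: 1, 0.8025, 0.55875, 0.475, 0.3675, 0.29, 0.23625
lx·mx for x ≥ 3: 1.6625, 0.62475, 0.348, 0.354375 → sum = 2.989625
V_3 = 2.989625 / l_3 = 2.989625 / 0.475 = 6.293947… → 6.294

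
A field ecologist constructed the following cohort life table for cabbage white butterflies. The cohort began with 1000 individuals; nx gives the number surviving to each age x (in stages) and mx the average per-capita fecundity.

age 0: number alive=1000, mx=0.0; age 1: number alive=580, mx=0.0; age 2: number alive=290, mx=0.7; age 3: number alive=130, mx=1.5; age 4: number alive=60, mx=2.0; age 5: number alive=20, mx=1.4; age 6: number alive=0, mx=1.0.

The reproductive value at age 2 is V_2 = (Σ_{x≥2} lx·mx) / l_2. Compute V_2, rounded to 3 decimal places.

1.883

lx = nx/n0 = nx/1000: 1, 0.58, 0.29, 0.13, 0.06, 0.02, 0
lx·mx for x ≥ 2: 0.203, 0.195, 0.12, 0.028, 0 → sum = 0.546
V_2 = 0.546 / l_2 = 0.546 / 0.29 = 1.882759… → 1.883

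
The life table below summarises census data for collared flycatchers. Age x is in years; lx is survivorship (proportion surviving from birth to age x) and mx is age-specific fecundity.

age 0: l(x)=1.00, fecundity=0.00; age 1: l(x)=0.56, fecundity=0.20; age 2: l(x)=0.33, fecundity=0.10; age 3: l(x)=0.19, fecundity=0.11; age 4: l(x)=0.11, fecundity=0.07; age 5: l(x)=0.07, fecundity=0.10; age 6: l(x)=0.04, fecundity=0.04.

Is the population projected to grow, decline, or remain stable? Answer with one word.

declining

R0 = Σ lx·mx = 0 + 0.112 + 0.033 + 0.0209 + 0.0077 + 0.007 + 0.0016 = 0.1822
R0 < 1, so the population is declining.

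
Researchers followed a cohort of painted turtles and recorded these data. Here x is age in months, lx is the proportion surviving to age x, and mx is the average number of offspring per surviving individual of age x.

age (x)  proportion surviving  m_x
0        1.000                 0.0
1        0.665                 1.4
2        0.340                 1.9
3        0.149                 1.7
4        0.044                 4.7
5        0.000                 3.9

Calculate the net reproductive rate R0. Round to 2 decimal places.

lx·mx by age: 0, 0.931, 0.646, 0.2533, 0.2068, 0
R0 = Σ lx·mx = 2.0371 → 2.04

2.04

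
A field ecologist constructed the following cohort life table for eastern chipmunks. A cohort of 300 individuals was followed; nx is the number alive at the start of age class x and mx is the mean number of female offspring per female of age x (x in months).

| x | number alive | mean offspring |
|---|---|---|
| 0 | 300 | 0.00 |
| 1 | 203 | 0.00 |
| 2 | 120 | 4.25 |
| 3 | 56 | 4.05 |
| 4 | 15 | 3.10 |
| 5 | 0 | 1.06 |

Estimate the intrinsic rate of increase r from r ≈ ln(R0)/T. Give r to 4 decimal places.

lx = nx/n0 = nx/300: 1, 0.67667…, 0.4, 0.18667…, 0.05, 0
R0 = Σ lx·mx = 0 + 0 + 1.7 + 0.756… + 0.155 + 0 = 2.611…
Σ x·lx·mx = 6.288…; T = 6.288…/2.611… = 2.40827…
r ≈ ln(R0)/T = ln(2.611…)/2.40827… = 0.398515… → 0.3985

0.3985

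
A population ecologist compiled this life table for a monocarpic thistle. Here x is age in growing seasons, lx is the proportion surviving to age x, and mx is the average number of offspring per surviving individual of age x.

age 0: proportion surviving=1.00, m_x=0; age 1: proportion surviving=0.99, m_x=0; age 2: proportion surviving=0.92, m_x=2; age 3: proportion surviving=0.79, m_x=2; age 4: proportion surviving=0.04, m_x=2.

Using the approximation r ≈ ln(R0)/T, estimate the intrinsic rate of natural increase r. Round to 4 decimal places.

0.5017

R0 = Σ lx·mx = 0 + 0 + 1.84 + 1.58 + 0.08 = 3.5
Σ x·lx·mx = 8.74; T = 8.74/3.5 = 2.49714…
r ≈ ln(R0)/T = ln(3.5)/2.49714… = 0.501679… → 0.5017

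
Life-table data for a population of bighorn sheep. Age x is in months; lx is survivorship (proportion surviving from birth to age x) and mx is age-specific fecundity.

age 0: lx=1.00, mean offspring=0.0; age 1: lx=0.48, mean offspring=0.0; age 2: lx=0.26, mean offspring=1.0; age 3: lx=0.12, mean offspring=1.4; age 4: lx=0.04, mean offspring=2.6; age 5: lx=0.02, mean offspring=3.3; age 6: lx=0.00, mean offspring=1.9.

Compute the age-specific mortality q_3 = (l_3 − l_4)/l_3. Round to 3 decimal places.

0.667

q_3 = (l_3 − l_4) / l_3 = (0.12 − 0.04) / 0.12
     = 0.08 / 0.12 = 0.666667… → 0.667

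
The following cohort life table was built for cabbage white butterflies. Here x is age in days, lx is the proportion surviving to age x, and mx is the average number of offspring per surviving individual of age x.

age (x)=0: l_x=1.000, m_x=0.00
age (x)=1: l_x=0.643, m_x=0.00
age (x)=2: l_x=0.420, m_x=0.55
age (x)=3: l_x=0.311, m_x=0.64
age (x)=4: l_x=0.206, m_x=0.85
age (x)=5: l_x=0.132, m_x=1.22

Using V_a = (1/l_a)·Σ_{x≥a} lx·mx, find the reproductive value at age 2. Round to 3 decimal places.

1.824

lx·mx for x ≥ 2: 0.231, 0.19904, 0.1751, 0.16104 → sum = 0.76618
V_2 = 0.76618 / l_2 = 0.76618 / 0.42 = 1.824238… → 1.824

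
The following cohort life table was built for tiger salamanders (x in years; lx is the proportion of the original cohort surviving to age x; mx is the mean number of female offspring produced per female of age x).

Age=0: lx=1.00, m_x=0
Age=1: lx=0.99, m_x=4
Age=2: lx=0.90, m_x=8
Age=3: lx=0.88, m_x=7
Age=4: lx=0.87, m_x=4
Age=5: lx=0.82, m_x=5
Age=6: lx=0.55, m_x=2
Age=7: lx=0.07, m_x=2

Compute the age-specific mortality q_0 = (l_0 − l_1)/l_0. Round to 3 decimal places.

0.010

q_0 = (l_0 − l_1) / l_0 = (1 − 0.99) / 1
     = 0.01 / 1 = 0.01 → 0.010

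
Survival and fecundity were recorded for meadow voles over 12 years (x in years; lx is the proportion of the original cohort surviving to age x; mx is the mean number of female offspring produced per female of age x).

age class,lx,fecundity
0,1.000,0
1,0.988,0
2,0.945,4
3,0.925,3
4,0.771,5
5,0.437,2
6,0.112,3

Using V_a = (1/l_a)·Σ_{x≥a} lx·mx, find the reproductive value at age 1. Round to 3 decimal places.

11.761

lx·mx for x ≥ 1: 0, 3.78, 2.775, 3.855, 0.874, 0.336 → sum = 11.62
V_1 = 11.62 / l_1 = 11.62 / 0.988 = 11.761134… → 11.761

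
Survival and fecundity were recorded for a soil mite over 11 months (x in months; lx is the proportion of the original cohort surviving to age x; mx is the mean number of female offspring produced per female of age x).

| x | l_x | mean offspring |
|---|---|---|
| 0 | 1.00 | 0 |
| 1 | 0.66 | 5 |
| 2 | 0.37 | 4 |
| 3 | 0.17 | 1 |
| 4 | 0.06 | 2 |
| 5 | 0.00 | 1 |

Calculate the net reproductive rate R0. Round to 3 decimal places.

lx·mx by age: 0, 3.3, 1.48, 0.17, 0.12, 0
R0 = Σ lx·mx = 5.07 → 5.070

5.070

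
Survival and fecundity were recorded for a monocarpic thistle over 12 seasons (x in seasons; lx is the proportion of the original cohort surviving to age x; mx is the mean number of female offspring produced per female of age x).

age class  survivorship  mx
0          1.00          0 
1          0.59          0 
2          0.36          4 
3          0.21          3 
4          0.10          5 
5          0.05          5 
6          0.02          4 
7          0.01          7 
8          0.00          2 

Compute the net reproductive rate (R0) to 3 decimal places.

lx·mx by age: 0, 0, 1.44, 0.63, 0.5, 0.25, 0.08, 0.07, 0
R0 = Σ lx·mx = 2.97 → 2.970

2.970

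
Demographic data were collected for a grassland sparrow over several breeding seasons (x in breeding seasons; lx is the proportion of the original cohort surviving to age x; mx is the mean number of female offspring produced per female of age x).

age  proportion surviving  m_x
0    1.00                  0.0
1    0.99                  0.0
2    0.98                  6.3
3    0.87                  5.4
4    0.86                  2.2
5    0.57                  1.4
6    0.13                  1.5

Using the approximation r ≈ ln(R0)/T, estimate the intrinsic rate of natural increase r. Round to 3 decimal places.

R0 = Σ lx·mx = 0 + 0 + 6.174 + 4.698 + 1.892 + 0.798 + 0.195 = 13.757
Σ x·lx·mx = 39.17; T = 39.17/13.757 = 2.84728…
r ≈ ln(R0)/T = ln(13.757)/2.84728… = 0.92072… → 0.921

0.921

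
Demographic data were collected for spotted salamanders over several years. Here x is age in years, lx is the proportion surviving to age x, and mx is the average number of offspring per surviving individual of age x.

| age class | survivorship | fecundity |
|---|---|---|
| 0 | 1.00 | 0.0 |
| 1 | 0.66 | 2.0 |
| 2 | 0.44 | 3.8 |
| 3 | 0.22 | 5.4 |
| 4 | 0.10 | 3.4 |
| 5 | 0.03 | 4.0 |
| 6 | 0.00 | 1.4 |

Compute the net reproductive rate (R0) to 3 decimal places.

4.640

lx·mx by age: 0, 1.32, 1.672, 1.188, 0.34, 0.12, 0
R0 = Σ lx·mx = 4.64 → 4.640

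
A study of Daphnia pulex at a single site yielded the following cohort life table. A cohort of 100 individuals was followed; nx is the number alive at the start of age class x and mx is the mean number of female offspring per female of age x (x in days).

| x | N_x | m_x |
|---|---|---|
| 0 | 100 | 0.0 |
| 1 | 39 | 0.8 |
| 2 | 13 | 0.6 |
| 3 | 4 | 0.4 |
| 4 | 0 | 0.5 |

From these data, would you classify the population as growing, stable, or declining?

declining

lx = nx/n0 = nx/100: 1, 0.39, 0.13, 0.04, 0
R0 = Σ lx·mx = 0 + 0.312 + 0.078 + 0.016 + 0 = 0.406
R0 < 1, so the population is declining.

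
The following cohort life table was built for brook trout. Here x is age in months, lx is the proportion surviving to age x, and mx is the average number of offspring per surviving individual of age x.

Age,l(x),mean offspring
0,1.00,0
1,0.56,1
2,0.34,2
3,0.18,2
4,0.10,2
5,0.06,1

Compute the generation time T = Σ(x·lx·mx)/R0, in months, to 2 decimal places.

lx·mx: 0, 0.56, 0.68, 0.36, 0.2, 0.06 → R0 = 1.86
x·lx·mx: 0, 0.56, 1.36, 1.08, 0.8, 0.3 → Σ = 4.1
T = 4.1 / 1.86 = 2.204301… → 2.20

2.20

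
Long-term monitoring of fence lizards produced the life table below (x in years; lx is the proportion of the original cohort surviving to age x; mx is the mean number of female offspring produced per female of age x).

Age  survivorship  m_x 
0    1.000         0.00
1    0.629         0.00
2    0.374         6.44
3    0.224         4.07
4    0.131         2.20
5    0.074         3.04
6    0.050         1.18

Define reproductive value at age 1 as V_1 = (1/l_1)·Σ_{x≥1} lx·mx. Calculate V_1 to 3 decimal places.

6.188

lx·mx for x ≥ 1: 0, 2.40856, 0.91168, 0.2882, 0.22496, 0.059 → sum = 3.8924
V_1 = 3.8924 / l_1 = 3.8924 / 0.629 = 6.188235… → 6.188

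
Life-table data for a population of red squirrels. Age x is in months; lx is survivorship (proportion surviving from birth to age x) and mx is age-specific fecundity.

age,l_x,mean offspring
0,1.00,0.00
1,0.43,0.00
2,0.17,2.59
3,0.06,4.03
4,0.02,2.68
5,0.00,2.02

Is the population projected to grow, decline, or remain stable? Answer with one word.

declining

R0 = Σ lx·mx = 0 + 0 + 0.4403 + 0.2418 + 0.0536 + 0 = 0.7357
R0 < 1, so the population is declining.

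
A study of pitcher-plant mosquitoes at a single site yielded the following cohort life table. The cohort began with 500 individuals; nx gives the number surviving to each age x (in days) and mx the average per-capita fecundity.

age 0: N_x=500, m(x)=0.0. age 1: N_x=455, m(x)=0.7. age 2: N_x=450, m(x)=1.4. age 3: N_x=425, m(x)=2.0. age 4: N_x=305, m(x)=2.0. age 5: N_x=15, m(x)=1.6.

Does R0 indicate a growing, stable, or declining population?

lx = nx/n0 = nx/500: 1, 0.91, 0.9, 0.85, 0.61, 0.03
R0 = Σ lx·mx = 0 + 0.637 + 1.26 + 1.7 + 1.22 + 0.048 = 4.865
R0 > 1, so the population is growing.

growing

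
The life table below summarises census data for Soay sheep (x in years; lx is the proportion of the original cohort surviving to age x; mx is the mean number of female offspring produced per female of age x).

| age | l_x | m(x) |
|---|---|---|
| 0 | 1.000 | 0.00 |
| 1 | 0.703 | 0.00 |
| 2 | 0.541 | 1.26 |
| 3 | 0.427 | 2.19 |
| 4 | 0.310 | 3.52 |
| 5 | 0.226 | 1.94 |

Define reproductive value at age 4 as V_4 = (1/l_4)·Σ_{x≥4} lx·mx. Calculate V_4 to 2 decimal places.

lx·mx for x ≥ 4: 1.0912, 0.43844 → sum = 1.52964
V_4 = 1.52964 / l_4 = 1.52964 / 0.31 = 4.934323… → 4.93

4.93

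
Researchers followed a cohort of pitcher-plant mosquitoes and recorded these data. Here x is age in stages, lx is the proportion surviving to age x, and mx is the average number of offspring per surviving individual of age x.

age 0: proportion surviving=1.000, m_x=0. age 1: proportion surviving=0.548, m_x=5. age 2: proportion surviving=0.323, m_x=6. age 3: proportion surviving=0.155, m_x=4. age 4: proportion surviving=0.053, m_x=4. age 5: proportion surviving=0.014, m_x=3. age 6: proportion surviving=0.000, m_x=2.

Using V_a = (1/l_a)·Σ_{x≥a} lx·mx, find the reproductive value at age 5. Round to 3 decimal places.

lx·mx for x ≥ 5: 0.042, 0 → sum = 0.042
V_5 = 0.042 / l_5 = 0.042 / 0.014 = 3 → 3.000

3.000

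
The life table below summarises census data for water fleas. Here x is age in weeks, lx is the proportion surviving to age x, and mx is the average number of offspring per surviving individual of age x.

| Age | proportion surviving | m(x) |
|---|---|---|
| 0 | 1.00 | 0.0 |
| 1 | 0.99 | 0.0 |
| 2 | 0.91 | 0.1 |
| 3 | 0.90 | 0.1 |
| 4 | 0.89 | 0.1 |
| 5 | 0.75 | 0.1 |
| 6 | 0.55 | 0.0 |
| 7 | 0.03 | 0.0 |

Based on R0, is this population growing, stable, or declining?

R0 = Σ lx·mx = 0 + 0 + 0.091 + 0.09 + 0.089 + 0.075 + 0 + 0 = 0.345
R0 < 1, so the population is declining.

declining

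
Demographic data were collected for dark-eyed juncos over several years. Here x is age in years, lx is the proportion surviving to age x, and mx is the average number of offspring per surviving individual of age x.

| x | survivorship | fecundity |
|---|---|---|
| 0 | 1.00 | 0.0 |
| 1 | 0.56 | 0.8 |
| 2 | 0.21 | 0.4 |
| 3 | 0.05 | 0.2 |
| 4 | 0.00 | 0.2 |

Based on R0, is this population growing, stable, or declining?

declining

R0 = Σ lx·mx = 0 + 0.448 + 0.084 + 0.01 + 0 = 0.542
R0 < 1, so the population is declining.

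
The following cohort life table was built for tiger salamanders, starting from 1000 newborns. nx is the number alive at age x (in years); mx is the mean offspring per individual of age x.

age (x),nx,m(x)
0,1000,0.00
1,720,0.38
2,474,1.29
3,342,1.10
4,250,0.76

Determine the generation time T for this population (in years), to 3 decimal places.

2.333

lx = nx/n0 = nx/1000: 1, 0.72, 0.474, 0.342, 0.25
lx·mx: 0, 0.2736, 0.61146, 0.3762, 0.19 → R0 = 1.45126
x·lx·mx: 0, 0.2736, 1.22292, 1.1286, 0.76 → Σ = 3.38512
T = 3.38512 / 1.45126 = 2.332539… → 2.333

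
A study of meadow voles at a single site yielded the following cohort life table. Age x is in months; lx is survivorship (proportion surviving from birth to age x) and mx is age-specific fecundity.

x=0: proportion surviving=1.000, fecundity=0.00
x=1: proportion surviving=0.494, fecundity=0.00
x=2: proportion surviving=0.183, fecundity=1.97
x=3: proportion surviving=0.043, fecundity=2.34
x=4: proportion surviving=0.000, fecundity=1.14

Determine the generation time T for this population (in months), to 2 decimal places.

2.22

lx·mx: 0, 0, 0.36051, 0.10062, 0 → R0 = 0.46113
x·lx·mx: 0, 0, 0.72102, 0.30186, 0 → Σ = 1.02288
T = 1.02288 / 0.46113 = 2.218203… → 2.22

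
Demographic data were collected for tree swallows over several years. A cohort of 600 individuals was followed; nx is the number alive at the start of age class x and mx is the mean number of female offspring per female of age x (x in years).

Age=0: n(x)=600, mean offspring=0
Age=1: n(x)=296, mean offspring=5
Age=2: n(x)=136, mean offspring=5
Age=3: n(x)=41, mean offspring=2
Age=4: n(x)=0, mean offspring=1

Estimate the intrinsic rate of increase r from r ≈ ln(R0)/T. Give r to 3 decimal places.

0.958

lx = nx/n0 = nx/600: 1, 0.49333…, 0.22667…, 0.06833…, 0
R0 = Σ lx·mx = 0 + 2.46667… + 1.13333… + 0.13667… + 0 = 3.736667…
Σ x·lx·mx = 5.143333…; T = 5.143333…/3.736667… = 1.37645…
r ≈ ln(R0)/T = ln(3.736667…)/1.37645… = 0.95768… → 0.958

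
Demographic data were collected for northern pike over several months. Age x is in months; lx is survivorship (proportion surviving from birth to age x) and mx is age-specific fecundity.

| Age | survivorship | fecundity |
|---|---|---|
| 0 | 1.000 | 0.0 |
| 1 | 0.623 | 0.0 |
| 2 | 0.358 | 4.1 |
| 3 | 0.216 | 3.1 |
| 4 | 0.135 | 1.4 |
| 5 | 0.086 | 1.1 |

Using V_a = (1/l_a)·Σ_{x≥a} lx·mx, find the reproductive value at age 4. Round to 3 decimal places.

lx·mx for x ≥ 4: 0.189, 0.0946 → sum = 0.2836
V_4 = 0.2836 / l_4 = 0.2836 / 0.135 = 2.100741… → 2.101

2.101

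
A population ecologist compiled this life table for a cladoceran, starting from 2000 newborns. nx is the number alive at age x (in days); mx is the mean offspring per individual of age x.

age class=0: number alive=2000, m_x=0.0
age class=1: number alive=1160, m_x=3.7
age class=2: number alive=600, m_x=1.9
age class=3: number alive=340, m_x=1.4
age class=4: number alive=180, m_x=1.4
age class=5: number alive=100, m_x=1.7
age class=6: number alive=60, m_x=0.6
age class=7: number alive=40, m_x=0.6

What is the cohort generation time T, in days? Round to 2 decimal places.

lx = nx/n0 = nx/2000: 1, 0.58, 0.3, 0.17, 0.09, 0.05, 0.03, 0.02
lx·mx: 0, 2.146, 0.57, 0.238, 0.126, 0.085, 0.018, 0.012 → R0 = 3.195
x·lx·mx: 0, 2.146, 1.14, 0.714, 0.504, 0.425, 0.108, 0.084 → Σ = 5.121
T = 5.121 / 3.195 = 1.602817… → 1.60

1.60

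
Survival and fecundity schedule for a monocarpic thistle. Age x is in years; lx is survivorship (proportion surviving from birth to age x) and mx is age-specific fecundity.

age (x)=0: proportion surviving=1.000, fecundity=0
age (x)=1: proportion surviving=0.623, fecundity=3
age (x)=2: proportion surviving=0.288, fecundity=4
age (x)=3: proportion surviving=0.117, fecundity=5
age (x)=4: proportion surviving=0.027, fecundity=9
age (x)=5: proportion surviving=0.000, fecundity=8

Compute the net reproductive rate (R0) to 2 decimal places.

3.85

lx·mx by age: 0, 1.869, 1.152, 0.585, 0.243, 0
R0 = Σ lx·mx = 3.849 → 3.85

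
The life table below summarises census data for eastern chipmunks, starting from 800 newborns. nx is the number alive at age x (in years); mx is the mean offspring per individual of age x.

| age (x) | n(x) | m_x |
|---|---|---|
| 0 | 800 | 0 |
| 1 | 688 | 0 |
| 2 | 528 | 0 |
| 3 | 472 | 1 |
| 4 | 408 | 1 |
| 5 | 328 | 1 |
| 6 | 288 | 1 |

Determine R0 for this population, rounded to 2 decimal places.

1.87

lx = nx/n0 = nx/800: 1, 0.86, 0.66, 0.59, 0.51, 0.41, 0.36
lx·mx by age: 0, 0, 0, 0.59, 0.51, 0.41, 0.36
R0 = Σ lx·mx = 1.87 → 1.87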